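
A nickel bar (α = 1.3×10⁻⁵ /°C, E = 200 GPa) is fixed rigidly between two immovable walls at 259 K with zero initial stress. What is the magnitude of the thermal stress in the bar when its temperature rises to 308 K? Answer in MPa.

σ = 127 MPa

Fully constrained: the free strain ε = αΔT is blocked, so σ = Eε = EαΔT.
|ΔT| = 49 K
σ = 200×10⁹ × 1.3×10⁻⁵ × 49 = 1.27×10⁸ Pa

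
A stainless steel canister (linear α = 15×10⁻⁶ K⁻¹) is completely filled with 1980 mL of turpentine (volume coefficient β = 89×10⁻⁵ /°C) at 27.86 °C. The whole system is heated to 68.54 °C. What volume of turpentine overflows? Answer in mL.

68.1 mL

The canister also expands: β_container ≈ 3α = 4.5×10⁻⁵ /K
Net overflow = V₀(β_liq − 3α_cont)ΔT
β − 3α = 8.90×10⁻⁴ − 4.5×10⁻⁵ = 8.45×10⁻⁴ /K; ΔT = 40.68 K
ΔV = 1980 × 8.45×10⁻⁴ × 40.68 = 68.1 mL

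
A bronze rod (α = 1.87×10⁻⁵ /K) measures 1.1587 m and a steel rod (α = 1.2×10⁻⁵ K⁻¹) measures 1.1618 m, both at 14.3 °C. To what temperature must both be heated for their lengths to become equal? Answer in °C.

T = 415.5 °C

L₁(1 + α₁ΔT) = L₂(1 + α₂ΔT) ⇒ ΔT = (L₂ − L₁)/(α₁L₁ − α₂L₂)
L₂ − L₁ = 1.1618 − 1.1587 = 3.10×10⁻³ m
α₁L₁ − α₂L₂ = 1.87×10⁻⁵×1.1587 − 1.2×10⁻⁵×1.1618 = 7.72609×10⁻⁶ m/K
ΔT = 3.10×10⁻³ / 7.72609×10⁻⁶ = 401.238 K
T = 14.3 + 401.238 = 415.538 °C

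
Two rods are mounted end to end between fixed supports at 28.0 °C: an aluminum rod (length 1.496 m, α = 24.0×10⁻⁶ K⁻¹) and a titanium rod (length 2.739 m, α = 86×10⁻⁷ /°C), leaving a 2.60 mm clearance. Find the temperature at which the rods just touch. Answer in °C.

α₁L₁ = 3.5904×10⁻⁵ m/K, α₂L₂ = 2.35554×10⁻⁵ m/K → total 5.94594×10⁻⁵ m/K
ΔT = g/(α₁L₁+α₂L₂) = 2.60×10⁻³ / 5.94594×10⁻⁵ = 43.727 K
T = 28.0 + 43.727 = 71.727 °C

T = 71.7 °C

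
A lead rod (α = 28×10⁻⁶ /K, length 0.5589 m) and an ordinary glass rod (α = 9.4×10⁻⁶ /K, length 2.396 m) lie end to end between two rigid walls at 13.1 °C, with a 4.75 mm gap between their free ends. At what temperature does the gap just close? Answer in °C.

Gap closes when ΔL₁ + ΔL₂ = 4.75 mm = 4.75×10⁻³ m
(α₁L₁ + α₂L₂)ΔT = g
α₁L₁ + α₂L₂ = 28×10⁻⁶×0.5589 + 9.4×10⁻⁶×2.396 = 3.81716×10⁻⁵ m/K
ΔT = 4.75×10⁻³ / 3.81716×10⁻⁵ = 124.44 K
T = 13.1 + 124.44 = 137.54 °C

T = 138 °C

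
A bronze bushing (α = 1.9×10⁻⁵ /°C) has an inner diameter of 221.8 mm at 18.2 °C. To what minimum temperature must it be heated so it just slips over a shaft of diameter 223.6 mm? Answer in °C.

T = 445 °C

Required Δd = 223.6 − 221.8 = 1.8 mm
Δd = αd₀ΔT ⇒ ΔT = Δd/(αd₀) = 1.8 / (1.9×10⁻⁵ × 221.8) = 427.13 K
T_min = 18.2 + 427.13 = 445.33 °C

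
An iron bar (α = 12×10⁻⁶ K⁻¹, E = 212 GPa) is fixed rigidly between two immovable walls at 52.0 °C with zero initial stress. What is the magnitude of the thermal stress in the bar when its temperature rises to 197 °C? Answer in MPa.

σ = 369 MPa

Fully constrained: the free strain ε = αΔT is blocked, so σ = Eε = EαΔT.
|ΔT| = 145.0 K
σ = 212×10⁹ × 12×10⁻⁶ × 145.0 = 3.69×10⁸ Pa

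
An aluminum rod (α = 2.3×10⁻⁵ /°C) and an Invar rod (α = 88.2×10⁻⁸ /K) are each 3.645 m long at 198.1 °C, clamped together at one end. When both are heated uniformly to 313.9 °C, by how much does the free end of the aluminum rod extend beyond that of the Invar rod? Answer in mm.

9.34 mm

ΔT = 115.8 K
aluminum: ΔL = 2.3×10⁻⁵ × 3.645 m × 115.8 = 9.7081×10⁻³ m = 9.7081 mm
Invar: ΔL = 88.2×10⁻⁸ × 3.645 m × 115.8 = 3.7228×10⁻⁴ m = 0.37228 mm
difference = 9.7081 − 0.37228 = 9.33582 mm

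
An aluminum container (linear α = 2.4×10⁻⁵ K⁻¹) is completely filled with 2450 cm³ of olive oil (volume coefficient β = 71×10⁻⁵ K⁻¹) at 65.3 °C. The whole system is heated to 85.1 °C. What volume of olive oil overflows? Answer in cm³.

30.9 cm³

The container also expands: β_container ≈ 3α = 7.2×10⁻⁵ /K
Net overflow = V₀(β_liq − 3α_cont)ΔT
β − 3α = 7.10×10⁻⁴ − 7.2×10⁻⁵ = 6.38×10⁻⁴ /K; ΔT = 19.8 K
ΔV = 2450 × 6.38×10⁻⁴ × 19.8 = 30.9 cm³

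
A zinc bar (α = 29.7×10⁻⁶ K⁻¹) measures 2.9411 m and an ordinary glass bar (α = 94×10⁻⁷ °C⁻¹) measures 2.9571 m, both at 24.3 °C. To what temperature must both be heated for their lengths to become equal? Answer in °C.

Equal length when α₁L₁ΔT − α₂L₂ΔT = L₂ − L₁ = 1.60×10⁻² m
α₁L₁ = 8.735067×10⁻⁵, α₂L₂ = 2.779674×10⁻⁵ → Δ(αL) = 5.955393×10⁻⁵ m/K
ΔT = 1.60×10⁻² / 5.955393×10⁻⁵ = 268.664 K, so T = 24.3 + 268.664 = 292.964 °C

T = 293.0 °C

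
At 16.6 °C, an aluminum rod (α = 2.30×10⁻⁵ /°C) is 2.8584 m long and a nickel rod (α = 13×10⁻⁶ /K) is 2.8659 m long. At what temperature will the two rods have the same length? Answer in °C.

T = 279.9 °C

L₁(1 + α₁ΔT) = L₂(1 + α₂ΔT) ⇒ ΔT = (L₂ − L₁)/(α₁L₁ − α₂L₂)
L₂ − L₁ = 2.8659 − 2.8584 = 7.50×10⁻³ m
α₁L₁ − α₂L₂ = 2.30×10⁻⁵×2.8584 − 13×10⁻⁶×2.8659 = 2.84865×10⁻⁵ m/K
ΔT = 7.50×10⁻³ / 2.84865×10⁻⁵ = 263.283 K
T = 16.6 + 263.283 = 279.883 °C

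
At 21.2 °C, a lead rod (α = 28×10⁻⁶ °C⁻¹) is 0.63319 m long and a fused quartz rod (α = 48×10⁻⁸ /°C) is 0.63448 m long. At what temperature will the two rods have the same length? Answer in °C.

T = 95.23 °C

Equal length when α₁L₁ΔT − α₂L₂ΔT = L₂ − L₁ = 1.29×10⁻³ m
α₁L₁ = 1.772932×10⁻⁵, α₂L₂ = 3.045504×10⁻⁷ → Δ(αL) = 1.74247696×10⁻⁵ m/K
ΔT = 1.29×10⁻³ / 1.74247696×10⁻⁵ = 74.0325 K, so T = 21.2 + 74.0325 = 95.2325 °C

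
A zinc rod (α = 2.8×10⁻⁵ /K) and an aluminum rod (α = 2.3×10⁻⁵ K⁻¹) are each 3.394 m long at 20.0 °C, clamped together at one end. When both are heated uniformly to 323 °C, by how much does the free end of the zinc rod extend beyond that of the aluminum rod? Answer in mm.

ΔT = 303.0 K
zinc: ΔL = 2.8×10⁻⁵ × 3.394 m × 303.0 = 2.8795×10⁻² m = 28.795 mm
aluminum: ΔL = 2.3×10⁻⁵ × 3.394 m × 303.0 = 2.3653×10⁻² m = 23.653 mm
difference = 28.795 − 23.653 = 5.142 mm

5.14 mm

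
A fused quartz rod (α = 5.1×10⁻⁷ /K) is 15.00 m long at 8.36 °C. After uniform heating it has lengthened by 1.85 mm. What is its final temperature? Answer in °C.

T = 250 °C

ΔL = αL₀ΔT ⇒ ΔT = ΔL / (αL₀)
ΔT = 1.85×10⁻³ m / (5.1×10⁻⁷ × 15.00 m) = 241.83 K
T = 8.36 + 241.83 = 250.19 °C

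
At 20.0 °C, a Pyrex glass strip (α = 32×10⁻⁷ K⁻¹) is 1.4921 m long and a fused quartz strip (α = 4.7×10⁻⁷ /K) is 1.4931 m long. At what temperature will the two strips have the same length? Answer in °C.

T = 265.5 °C

Equal length when α₁L₁ΔT − α₂L₂ΔT = L₂ − L₁ = 1.00×10⁻³ m
α₁L₁ = 4.77472×10⁻⁶, α₂L₂ = 7.01757×10⁻⁷ → Δ(αL) = 4.072963×10⁻⁶ m/K
ΔT = 1.00×10⁻³ / 4.072963×10⁻⁶ = 245.522 K, so T = 20.0 + 245.522 = 265.522 °C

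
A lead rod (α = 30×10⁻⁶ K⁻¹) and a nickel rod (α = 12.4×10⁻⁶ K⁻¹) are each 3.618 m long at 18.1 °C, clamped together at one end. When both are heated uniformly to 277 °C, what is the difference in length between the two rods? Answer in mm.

ΔT = 258.9 K
lead: ΔL = 30×10⁻⁶ × 3.618 m × 258.9 = 2.8101×10⁻² m = 28.101 mm
nickel: ΔL = 12.4×10⁻⁶ × 3.618 m × 258.9 = 1.1615×10⁻² m = 11.615 mm
difference = 28.101 − 11.615 = 16.486 mm

16.5 mm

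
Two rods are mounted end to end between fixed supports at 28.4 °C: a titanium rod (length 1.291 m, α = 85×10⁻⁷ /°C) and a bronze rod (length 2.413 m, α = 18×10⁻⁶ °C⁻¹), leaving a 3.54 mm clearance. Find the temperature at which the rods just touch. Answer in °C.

Gap closes when ΔL₁ + ΔL₂ = 3.54 mm = 3.54×10⁻³ m
(α₁L₁ + α₂L₂)ΔT = g
α₁L₁ + α₂L₂ = 85×10⁻⁷×1.291 + 18×10⁻⁶×2.413 = 5.44075×10⁻⁵ m/K
ΔT = 3.54×10⁻³ / 5.44075×10⁻⁵ = 65.065 K
T = 28.4 + 65.065 = 93.465 °C

T = 93.5 °C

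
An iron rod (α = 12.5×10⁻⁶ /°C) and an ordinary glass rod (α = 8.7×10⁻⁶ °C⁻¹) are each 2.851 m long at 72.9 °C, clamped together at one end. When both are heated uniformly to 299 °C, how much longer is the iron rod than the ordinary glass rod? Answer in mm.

ΔT = 226.1 K
iron: ΔL = 12.5×10⁻⁶ × 2.851 m × 226.1 = 8.0576×10⁻³ m = 8.0576 mm
ordinary glass: ΔL = 8.7×10⁻⁶ × 2.851 m × 226.1 = 5.6081×10⁻³ m = 5.6081 mm
difference = 8.0576 − 5.6081 = 2.4495 mm

2.45 mm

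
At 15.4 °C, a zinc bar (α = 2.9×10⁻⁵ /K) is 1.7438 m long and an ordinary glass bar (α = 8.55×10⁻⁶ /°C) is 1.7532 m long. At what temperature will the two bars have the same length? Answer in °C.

T = 279.6 °C

Equal length when α₁L₁ΔT − α₂L₂ΔT = L₂ − L₁ = 9.40×10⁻³ m
α₁L₁ = 5.05702×10⁻⁵, α₂L₂ = 1.498986×10⁻⁵ → Δ(αL) = 3.558034×10⁻⁵ m/K
ΔT = 9.40×10⁻³ / 3.558034×10⁻⁵ = 264.191 K, so T = 15.4 + 264.191 = 279.591 °C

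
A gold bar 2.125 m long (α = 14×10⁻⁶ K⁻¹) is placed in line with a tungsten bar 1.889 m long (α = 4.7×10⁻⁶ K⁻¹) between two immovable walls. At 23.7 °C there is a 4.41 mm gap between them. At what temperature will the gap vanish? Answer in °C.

T = 138 °C

Gap closes when ΔL₁ + ΔL₂ = 4.41 mm = 4.41×10⁻³ m
(α₁L₁ + α₂L₂)ΔT = g
α₁L₁ + α₂L₂ = 14×10⁻⁶×2.125 + 4.7×10⁻⁶×1.889 = 3.86283×10⁻⁵ m/K
ΔT = 4.41×10⁻³ / 3.86283×10⁻⁵ = 114.17 K
T = 23.7 + 114.17 = 137.87 °C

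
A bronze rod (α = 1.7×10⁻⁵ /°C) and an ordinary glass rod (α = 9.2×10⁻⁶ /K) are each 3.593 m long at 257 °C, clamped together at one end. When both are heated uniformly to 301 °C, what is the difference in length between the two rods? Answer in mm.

1.23 mm

ΔT = 44 K
bronze: ΔL = 1.7×10⁻⁵ × 3.593 m × 44 = 2.6876×10⁻³ m = 2.6876 mm
ordinary glass: ΔL = 9.2×10⁻⁶ × 3.593 m × 44 = 1.4544×10⁻³ m = 1.4544 mm
difference = 2.6876 − 1.4544 = 1.2332 mm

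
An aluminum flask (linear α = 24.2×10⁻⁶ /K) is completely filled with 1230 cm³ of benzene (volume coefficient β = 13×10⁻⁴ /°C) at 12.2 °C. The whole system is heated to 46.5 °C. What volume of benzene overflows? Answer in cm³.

The flask also expands: β_container ≈ 3α = 7.26×10⁻⁵ /K
Net overflow = V₀(β_liq − 3α_cont)ΔT
β − 3α = 1.30×10⁻³ − 7.26×10⁻⁵ = 1.2274×10⁻³ /K; ΔT = 34.3 K
ΔV = 1230 × 1.2274×10⁻³ × 34.3 = 51.8 cm³

51.8 cm³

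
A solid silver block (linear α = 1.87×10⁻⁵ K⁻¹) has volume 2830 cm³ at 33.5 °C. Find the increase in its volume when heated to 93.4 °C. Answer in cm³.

ΔV = 9.51 cm³

Isotropic solid: β ≈ 3α = 5.6×10⁻⁵ /K; ΔT = 59.9 K
ΔV = 3αV₀ΔT = 3(1.87×10⁻⁵)(2830)(59.9) = 9.51 cm³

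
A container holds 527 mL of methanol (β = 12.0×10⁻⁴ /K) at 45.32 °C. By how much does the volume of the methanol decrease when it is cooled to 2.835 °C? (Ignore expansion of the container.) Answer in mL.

ΔV = 26.9 mL

|ΔT| = |2.835 − 45.32| = 42.485 K
ΔV = βV₀ΔT = (12.0×10⁻⁴)(527)(42.485) = 26.9 mL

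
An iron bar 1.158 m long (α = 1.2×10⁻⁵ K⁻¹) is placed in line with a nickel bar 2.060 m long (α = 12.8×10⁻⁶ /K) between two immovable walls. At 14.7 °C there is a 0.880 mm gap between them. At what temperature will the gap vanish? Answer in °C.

T = 36.6 °C

Gap closes when ΔL₁ + ΔL₂ = 0.880 mm = 8.80×10⁻⁴ m
(α₁L₁ + α₂L₂)ΔT = g
α₁L₁ + α₂L₂ = 1.2×10⁻⁵×1.158 + 12.8×10⁻⁶×2.060 = 4.0264×10⁻⁵ m/K
ΔT = 8.80×10⁻⁴ / 4.0264×10⁻⁵ = 21.856 K
T = 14.7 + 21.856 = 36.556 °C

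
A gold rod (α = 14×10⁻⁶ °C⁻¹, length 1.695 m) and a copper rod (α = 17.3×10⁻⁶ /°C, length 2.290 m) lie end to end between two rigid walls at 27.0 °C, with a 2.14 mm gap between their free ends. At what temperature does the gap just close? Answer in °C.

T = 60.8 °C

α₁L₁ = 2.373×10⁻⁵ m/K, α₂L₂ = 3.9617×10⁻⁵ m/K → total 6.3347×10⁻⁵ m/K
ΔT = g/(α₁L₁+α₂L₂) = 2.14×10⁻³ / 6.3347×10⁻⁵ = 33.782 K
T = 27.0 + 33.782 = 60.782 °C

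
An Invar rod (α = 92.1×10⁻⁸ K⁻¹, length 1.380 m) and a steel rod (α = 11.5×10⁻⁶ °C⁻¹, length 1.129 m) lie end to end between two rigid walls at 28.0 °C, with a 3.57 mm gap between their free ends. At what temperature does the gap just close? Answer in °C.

T = 278 °C

Gap closes when ΔL₁ + ΔL₂ = 3.57 mm = 3.57×10⁻³ m
(α₁L₁ + α₂L₂)ΔT = g
α₁L₁ + α₂L₂ = 92.1×10⁻⁸×1.380 + 11.5×10⁻⁶×1.129 = 1.425448×10⁻⁵ m/K
ΔT = 3.57×10⁻³ / 1.425448×10⁻⁵ = 250.45 K
T = 28.0 + 250.45 = 278.45 °C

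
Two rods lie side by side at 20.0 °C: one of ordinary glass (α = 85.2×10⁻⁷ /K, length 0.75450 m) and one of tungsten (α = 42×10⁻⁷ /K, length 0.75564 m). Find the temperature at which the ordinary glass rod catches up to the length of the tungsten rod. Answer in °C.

T = 370.3 °C

L₁(1 + α₁ΔT) = L₂(1 + α₂ΔT) ⇒ ΔT = (L₂ − L₁)/(α₁L₁ − α₂L₂)
L₂ − L₁ = 0.75564 − 0.75450 = 1.14×10⁻³ m
α₁L₁ − α₂L₂ = 85.2×10⁻⁷×0.75450 − 42×10⁻⁷×0.75564 = 3.254652×10⁻⁶ m/K
ΔT = 1.14×10⁻³ / 3.254652×10⁻⁶ = 350.268 K
T = 20.0 + 350.268 = 370.268 °C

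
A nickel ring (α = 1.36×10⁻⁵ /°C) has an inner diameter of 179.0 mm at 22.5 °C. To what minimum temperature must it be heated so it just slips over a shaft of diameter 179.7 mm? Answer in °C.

T = 310 °C

Required Δd = 179.7 − 179.0 = 0.7 mm
Δd = αd₀ΔT ⇒ ΔT = Δd/(αd₀) = 0.7 / (1.36×10⁻⁵ × 179.0) = 287.55 K
T_min = 22.5 + 287.55 = 310.05 °C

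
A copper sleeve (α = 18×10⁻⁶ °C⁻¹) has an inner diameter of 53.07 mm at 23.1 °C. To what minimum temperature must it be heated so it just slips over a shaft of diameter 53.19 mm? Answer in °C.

T = 149 °C

Required Δd = 53.19 − 53.07 = 0.12 mm
Δd = αd₀ΔT ⇒ ΔT = Δd/(αd₀) = 0.12 / (18×10⁻⁶ × 53.07) = 125.62 K
T_min = 23.1 + 125.62 = 148.72 °C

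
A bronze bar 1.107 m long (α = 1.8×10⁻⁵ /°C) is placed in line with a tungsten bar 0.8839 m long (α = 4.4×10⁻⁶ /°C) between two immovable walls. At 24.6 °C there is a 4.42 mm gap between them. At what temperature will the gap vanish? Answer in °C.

Gap closes when ΔL₁ + ΔL₂ = 4.42 mm = 4.42×10⁻³ m
(α₁L₁ + α₂L₂)ΔT = g
α₁L₁ + α₂L₂ = 1.8×10⁻⁵×1.107 + 4.4×10⁻⁶×0.8839 = 2.381516×10⁻⁵ m/K
ΔT = 4.42×10⁻³ / 2.381516×10⁻⁵ = 185.60 K
T = 24.6 + 185.60 = 210.20 °C

T = 210 °C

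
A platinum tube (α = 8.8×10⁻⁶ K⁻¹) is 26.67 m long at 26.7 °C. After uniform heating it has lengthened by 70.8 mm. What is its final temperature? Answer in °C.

ΔL = αL₀ΔT ⇒ ΔT = ΔL / (αL₀)
ΔT = 70.8×10⁻³ m / (8.8×10⁻⁶ × 26.67 m) = 301.67 K
T = 26.7 + 301.67 = 328.37 °C

T = 328 °C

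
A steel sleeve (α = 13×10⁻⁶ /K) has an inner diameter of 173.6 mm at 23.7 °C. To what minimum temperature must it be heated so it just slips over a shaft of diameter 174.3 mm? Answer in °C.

Required Δd = 174.3 − 173.6 = 0.7 mm
Δd = αd₀ΔT ⇒ ΔT = Δd/(αd₀) = 0.7 / (13×10⁻⁶ × 173.6) = 310.17 K
T_min = 23.7 + 310.17 = 333.87 °C

T = 334 °C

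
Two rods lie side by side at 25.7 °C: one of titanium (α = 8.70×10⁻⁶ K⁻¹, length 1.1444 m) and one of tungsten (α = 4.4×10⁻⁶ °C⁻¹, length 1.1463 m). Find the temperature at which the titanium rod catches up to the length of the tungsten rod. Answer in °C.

Equal length when α₁L₁ΔT − α₂L₂ΔT = L₂ − L₁ = 1.90×10⁻³ m
α₁L₁ = 9.95628×10⁻⁶, α₂L₂ = 5.04372×10⁻⁶ → Δ(αL) = 4.91256×10⁻⁶ m/K
ΔT = 1.90×10⁻³ / 4.91256×10⁻⁶ = 386.764 K, so T = 25.7 + 386.764 = 412.464 °C

T = 412.5 °C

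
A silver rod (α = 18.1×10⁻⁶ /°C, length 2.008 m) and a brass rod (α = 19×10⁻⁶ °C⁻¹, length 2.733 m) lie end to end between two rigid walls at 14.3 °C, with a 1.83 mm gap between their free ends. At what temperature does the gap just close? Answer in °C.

T = 35.0 °C

Gap closes when ΔL₁ + ΔL₂ = 1.83 mm = 1.83×10⁻³ m
(α₁L₁ + α₂L₂)ΔT = g
α₁L₁ + α₂L₂ = 18.1×10⁻⁶×2.008 + 19×10⁻⁶×2.733 = 8.82718×10⁻⁵ m/K
ΔT = 1.83×10⁻³ / 8.82718×10⁻⁵ = 20.731 K
T = 14.3 + 20.731 = 35.031 °C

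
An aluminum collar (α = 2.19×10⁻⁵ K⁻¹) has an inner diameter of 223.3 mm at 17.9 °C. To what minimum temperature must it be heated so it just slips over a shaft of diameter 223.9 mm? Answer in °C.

Required Δd = 223.9 − 223.3 = 0.6 mm
Δd = αd₀ΔT ⇒ ΔT = Δd/(αd₀) = 0.6 / (2.19×10⁻⁵ × 223.3) = 122.69 K
T_min = 17.9 + 122.69 = 140.59 °C

T = 141 °C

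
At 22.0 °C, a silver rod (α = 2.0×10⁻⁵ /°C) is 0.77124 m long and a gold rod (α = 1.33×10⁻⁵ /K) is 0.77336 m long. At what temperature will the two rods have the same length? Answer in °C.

Equal length when α₁L₁ΔT − α₂L₂ΔT = L₂ − L₁ = 2.12×10⁻³ m
α₁L₁ = 1.54248×10⁻⁵, α₂L₂ = 1.0285688×10⁻⁵ → Δ(αL) = 5.139112×10⁻⁶ m/K
ΔT = 2.12×10⁻³ / 5.139112×10⁻⁶ = 412.523 K, so T = 22.0 + 412.523 = 434.523 °C

T = 434.5 °C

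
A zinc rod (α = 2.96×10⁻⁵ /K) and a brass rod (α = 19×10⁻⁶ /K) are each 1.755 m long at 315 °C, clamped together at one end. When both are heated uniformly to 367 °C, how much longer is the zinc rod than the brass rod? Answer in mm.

0.967 mm

ΔT = 52 K
zinc: ΔL = 2.96×10⁻⁵ × 1.755 m × 52 = 2.7013×10⁻³ m = 2.7013 mm
brass: ΔL = 19×10⁻⁶ × 1.755 m × 52 = 1.7339×10⁻³ m = 1.7339 mm
difference = 2.7013 − 1.7339 = 0.9674 mm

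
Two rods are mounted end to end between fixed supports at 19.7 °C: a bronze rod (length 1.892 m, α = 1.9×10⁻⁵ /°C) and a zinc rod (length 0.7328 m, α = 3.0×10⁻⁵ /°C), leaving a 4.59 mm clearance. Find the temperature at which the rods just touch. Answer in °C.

T = 98.9 °C

α₁L₁ = 3.5948×10⁻⁵ m/K, α₂L₂ = 2.1984×10⁻⁵ m/K → total 5.7932×10⁻⁵ m/K
ΔT = g/(α₁L₁+α₂L₂) = 4.59×10⁻³ / 5.7932×10⁻⁵ = 79.231 K
T = 19.7 + 79.231 = 98.931 °C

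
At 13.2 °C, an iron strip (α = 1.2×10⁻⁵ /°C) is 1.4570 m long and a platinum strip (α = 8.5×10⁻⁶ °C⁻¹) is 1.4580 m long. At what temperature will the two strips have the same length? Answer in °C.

T = 209.6 °C

Equal length when α₁L₁ΔT − α₂L₂ΔT = L₂ − L₁ = 1.00×10⁻³ m
α₁L₁ = 1.7484×10⁻⁵, α₂L₂ = 1.2393×10⁻⁵ → Δ(αL) = 5.091×10⁻⁶ m/K
ΔT = 1.00×10⁻³ / 5.091×10⁻⁶ = 196.425 K, so T = 13.2 + 196.425 = 209.625 °C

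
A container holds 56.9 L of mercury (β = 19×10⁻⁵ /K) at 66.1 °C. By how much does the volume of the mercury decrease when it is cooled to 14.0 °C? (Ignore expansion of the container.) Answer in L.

|ΔT| = |14.0 − 66.1| = 52.1 K
ΔV = βV₀ΔT = (19×10⁻⁵)(56.9)(52.1) = 0.563 L

ΔV = 0.563 L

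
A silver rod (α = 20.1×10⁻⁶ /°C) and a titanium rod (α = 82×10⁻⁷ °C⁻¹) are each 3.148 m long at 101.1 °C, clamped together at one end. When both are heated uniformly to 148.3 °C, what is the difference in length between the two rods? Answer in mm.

ΔT = 47.2 K
silver: ΔL = 20.1×10⁻⁶ × 3.148 m × 47.2 = 2.9866×10⁻³ m = 2.9866 mm
titanium: ΔL = 82×10⁻⁷ × 3.148 m × 47.2 = 1.2184×10⁻³ m = 1.2184 mm
difference = 2.9866 − 1.2184 = 1.7682 mm

1.77 mm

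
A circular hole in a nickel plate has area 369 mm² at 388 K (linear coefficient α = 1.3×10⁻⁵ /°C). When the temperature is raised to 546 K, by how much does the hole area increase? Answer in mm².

ΔA = 1.52 mm²

Area coefficient ≈ 2α; |ΔT| = 158 K
ΔA = 2αA₀ΔT = 2(1.3×10⁻⁵)(369)(158) = 1.52 mm²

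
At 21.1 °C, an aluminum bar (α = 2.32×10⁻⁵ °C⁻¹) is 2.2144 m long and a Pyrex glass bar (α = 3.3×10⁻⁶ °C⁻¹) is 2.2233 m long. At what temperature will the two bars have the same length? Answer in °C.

Equal length when α₁L₁ΔT − α₂L₂ΔT = L₂ − L₁ = 8.90×10⁻³ m
α₁L₁ = 5.137408×10⁻⁵, α₂L₂ = 7.33689×10⁻⁶ → Δ(αL) = 4.403719×10⁻⁵ m/K
ΔT = 8.90×10⁻³ / 4.403719×10⁻⁵ = 202.102 K, so T = 21.1 + 202.102 = 223.202 °C

T = 223.2 °C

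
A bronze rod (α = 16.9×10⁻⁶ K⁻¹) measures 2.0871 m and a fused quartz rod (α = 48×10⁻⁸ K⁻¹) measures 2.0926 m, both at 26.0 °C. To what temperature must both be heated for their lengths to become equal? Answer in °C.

L₁(1 + α₁ΔT) = L₂(1 + α₂ΔT) ⇒ ΔT = (L₂ − L₁)/(α₁L₁ − α₂L₂)
L₂ − L₁ = 2.0926 − 2.0871 = 5.50×10⁻³ m
α₁L₁ − α₂L₂ = 16.9×10⁻⁶×2.0871 − 48×10⁻⁸×2.0926 = 3.4267542×10⁻⁵ m/K
ΔT = 5.50×10⁻³ / 3.4267542×10⁻⁵ = 160.502 K
T = 26.0 + 160.502 = 186.502 °C

T = 186.5 °C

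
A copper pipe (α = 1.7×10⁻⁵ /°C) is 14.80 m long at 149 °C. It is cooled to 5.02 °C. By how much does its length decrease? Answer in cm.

ΔL = 3.62 cm

|ΔT| = |5.02 − 149| = 143.98 K
ΔL = αL₀ΔT = (1.7×10⁻⁵)(14.80)(143.98) = 3.62×10⁻² m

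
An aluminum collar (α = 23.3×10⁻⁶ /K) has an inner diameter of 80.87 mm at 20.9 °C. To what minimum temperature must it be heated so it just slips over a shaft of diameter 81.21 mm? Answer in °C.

T = 201 °C

Required Δd = 81.21 − 80.87 = 0.34 mm
Δd = αd₀ΔT ⇒ ΔT = Δd/(αd₀) = 0.34 / (23.3×10⁻⁶ × 80.87) = 180.44 K
T_min = 20.9 + 180.44 = 201.34 °C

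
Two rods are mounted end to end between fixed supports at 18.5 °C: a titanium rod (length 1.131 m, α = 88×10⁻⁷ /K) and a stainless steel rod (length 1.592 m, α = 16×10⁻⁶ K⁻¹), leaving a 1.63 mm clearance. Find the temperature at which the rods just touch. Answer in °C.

T = 64.5 °C

α₁L₁ = 9.9528×10⁻⁶ m/K, α₂L₂ = 2.5472×10⁻⁵ m/K → total 3.54248×10⁻⁵ m/K
ΔT = g/(α₁L₁+α₂L₂) = 1.63×10⁻³ / 3.54248×10⁻⁵ = 46.013 K
T = 18.5 + 46.013 = 64.513 °C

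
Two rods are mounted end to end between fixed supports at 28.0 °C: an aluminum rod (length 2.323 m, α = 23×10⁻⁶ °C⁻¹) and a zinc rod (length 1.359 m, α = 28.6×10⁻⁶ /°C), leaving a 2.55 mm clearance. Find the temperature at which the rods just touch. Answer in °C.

Gap closes when ΔL₁ + ΔL₂ = 2.55 mm = 2.55×10⁻³ m
(α₁L₁ + α₂L₂)ΔT = g
α₁L₁ + α₂L₂ = 23×10⁻⁶×2.323 + 28.6×10⁻⁶×1.359 = 9.22964×10⁻⁵ m/K
ΔT = 2.55×10⁻³ / 9.22964×10⁻⁵ = 27.628 K
T = 28.0 + 27.628 = 55.628 °C

T = 55.6 °C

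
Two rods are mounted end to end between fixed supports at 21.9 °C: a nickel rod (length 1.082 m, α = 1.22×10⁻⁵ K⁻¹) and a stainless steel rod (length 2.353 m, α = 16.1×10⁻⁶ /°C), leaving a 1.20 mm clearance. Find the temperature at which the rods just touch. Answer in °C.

Gap closes when ΔL₁ + ΔL₂ = 1.20 mm = 1.20×10⁻³ m
(α₁L₁ + α₂L₂)ΔT = g
α₁L₁ + α₂L₂ = 1.22×10⁻⁵×1.082 + 16.1×10⁻⁶×2.353 = 5.10837×10⁻⁵ m/K
ΔT = 1.20×10⁻³ / 5.10837×10⁻⁵ = 23.491 K
T = 21.9 + 23.491 = 45.391 °C

T = 45.4 °C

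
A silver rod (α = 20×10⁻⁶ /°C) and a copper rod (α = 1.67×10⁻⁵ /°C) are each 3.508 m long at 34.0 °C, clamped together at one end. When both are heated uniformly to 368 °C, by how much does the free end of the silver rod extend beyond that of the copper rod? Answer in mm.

3.87 mm

ΔT = 334.0 K
silver: ΔL = 20×10⁻⁶ × 3.508 m × 334.0 = 2.3433×10⁻² m = 23.433 mm
copper: ΔL = 1.67×10⁻⁵ × 3.508 m × 334.0 = 1.9567×10⁻² m = 19.567 mm
difference = 23.433 − 19.567 = 3.866 mm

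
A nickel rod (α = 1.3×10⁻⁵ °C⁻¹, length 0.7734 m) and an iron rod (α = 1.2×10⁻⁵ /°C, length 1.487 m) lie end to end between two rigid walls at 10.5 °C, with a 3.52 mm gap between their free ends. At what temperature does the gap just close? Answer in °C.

T = 137 °C

Gap closes when ΔL₁ + ΔL₂ = 3.52 mm = 3.52×10⁻³ m
(α₁L₁ + α₂L₂)ΔT = g
α₁L₁ + α₂L₂ = 1.3×10⁻⁵×0.7734 + 1.2×10⁻⁵×1.487 = 2.78982×10⁻⁵ m/K
ΔT = 3.52×10⁻³ / 2.78982×10⁻⁵ = 126.17 K
T = 10.5 + 126.17 = 136.67 °C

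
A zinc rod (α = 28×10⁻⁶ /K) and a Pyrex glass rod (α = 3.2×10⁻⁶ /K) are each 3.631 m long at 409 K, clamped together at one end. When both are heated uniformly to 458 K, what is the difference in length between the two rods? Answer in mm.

ΔT = 49 K
zinc: ΔL = 28×10⁻⁶ × 3.631 m × 49 = 4.9817×10⁻³ m = 4.9817 mm
Pyrex glass: ΔL = 3.2×10⁻⁶ × 3.631 m × 49 = 5.6934×10⁻⁴ m = 0.56934 mm
difference = 4.9817 − 0.56934 = 4.41236 mm

4.41 mm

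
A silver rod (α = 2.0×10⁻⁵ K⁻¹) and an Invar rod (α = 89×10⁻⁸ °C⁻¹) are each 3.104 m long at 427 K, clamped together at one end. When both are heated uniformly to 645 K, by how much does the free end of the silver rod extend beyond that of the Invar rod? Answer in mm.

12.9 mm

ΔT = 218 K
silver: ΔL = 2.0×10⁻⁵ × 3.104 m × 218 = 1.3533×10⁻² m = 13.533 mm
Invar: ΔL = 89×10⁻⁸ × 3.104 m × 218 = 6.0224×10⁻⁴ m = 0.60224 mm
difference = 13.533 − 0.60224 = 12.93076 mm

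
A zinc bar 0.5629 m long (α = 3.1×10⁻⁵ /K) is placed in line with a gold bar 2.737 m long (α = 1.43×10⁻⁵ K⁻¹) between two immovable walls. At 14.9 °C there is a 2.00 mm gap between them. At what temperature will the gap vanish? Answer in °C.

Gap closes when ΔL₁ + ΔL₂ = 2.00 mm = 2.00×10⁻³ m
(α₁L₁ + α₂L₂)ΔT = g
α₁L₁ + α₂L₂ = 3.1×10⁻⁵×0.5629 + 1.43×10⁻⁵×2.737 = 5.6589×10⁻⁵ m/K
ΔT = 2.00×10⁻³ / 5.6589×10⁻⁵ = 35.343 K
T = 14.9 + 35.343 = 50.243 °C

T = 50.2 °C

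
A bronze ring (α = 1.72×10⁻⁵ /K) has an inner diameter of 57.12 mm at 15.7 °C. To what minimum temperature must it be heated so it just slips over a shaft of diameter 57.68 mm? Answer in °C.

T = 586 °C

Required Δd = 57.68 − 57.12 = 0.56 mm
Δd = αd₀ΔT ⇒ ΔT = Δd/(αd₀) = 0.56 / (1.72×10⁻⁵ × 57.12) = 570.00 K
T_min = 15.7 + 570.00 = 585.70 °C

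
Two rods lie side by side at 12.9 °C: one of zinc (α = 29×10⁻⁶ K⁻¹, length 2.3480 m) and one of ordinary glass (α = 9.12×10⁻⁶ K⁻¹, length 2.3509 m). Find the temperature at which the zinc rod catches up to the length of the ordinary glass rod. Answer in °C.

T = 75.06 °C

L₁(1 + α₁ΔT) = L₂(1 + α₂ΔT) ⇒ ΔT = (L₂ − L₁)/(α₁L₁ − α₂L₂)
L₂ − L₁ = 2.3509 − 2.3480 = 2.90×10⁻³ m
α₁L₁ − α₂L₂ = 29×10⁻⁶×2.3480 − 9.12×10⁻⁶×2.3509 = 4.6651792×10⁻⁵ m/K
ΔT = 2.90×10⁻³ / 4.6651792×10⁻⁵ = 62.1627 K
T = 12.9 + 62.1627 = 75.0627 °C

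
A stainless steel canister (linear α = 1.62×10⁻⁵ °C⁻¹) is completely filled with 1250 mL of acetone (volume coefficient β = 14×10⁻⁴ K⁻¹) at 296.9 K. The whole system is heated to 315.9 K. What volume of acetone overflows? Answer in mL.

32.1 mL

The canister also expands: β_container ≈ 3α = 4.86×10⁻⁵ /K
Net overflow = V₀(β_liq − 3α_cont)ΔT
β − 3α = 1.40×10⁻³ − 4.86×10⁻⁵ = 1.3514×10⁻³ /K; ΔT = 19.0 K
ΔV = 1250 × 1.3514×10⁻³ × 19.0 = 32.1 mL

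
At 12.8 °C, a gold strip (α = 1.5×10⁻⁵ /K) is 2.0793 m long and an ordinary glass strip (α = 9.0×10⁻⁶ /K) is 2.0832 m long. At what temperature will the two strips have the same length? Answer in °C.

Equal length when α₁L₁ΔT − α₂L₂ΔT = L₂ − L₁ = 3.90×10⁻³ m
α₁L₁ = 3.11895×10⁻⁵, α₂L₂ = 1.87488×10⁻⁵ → Δ(αL) = 1.24407×10⁻⁵ m/K
ΔT = 3.90×10⁻³ / 1.24407×10⁻⁵ = 313.487 K, so T = 12.8 + 313.487 = 326.287 °C

T = 326.3 °C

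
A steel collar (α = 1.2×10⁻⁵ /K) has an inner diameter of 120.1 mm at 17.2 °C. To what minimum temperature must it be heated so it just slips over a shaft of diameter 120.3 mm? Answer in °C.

T = 156 °C

Required Δd = 120.3 − 120.1 = 0.2 mm
Δd = αd₀ΔT ⇒ ΔT = Δd/(αd₀) = 0.2 / (1.2×10⁻⁵ × 120.1) = 138.77 K
T_min = 17.2 + 138.77 = 155.97 °C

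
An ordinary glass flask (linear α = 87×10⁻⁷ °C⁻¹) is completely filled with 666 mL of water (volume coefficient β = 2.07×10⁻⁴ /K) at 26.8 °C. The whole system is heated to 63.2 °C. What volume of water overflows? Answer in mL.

The flask also expands: β_container ≈ 3α = 2.61×10⁻⁵ /K
Net overflow = V₀(β_liq − 3α_cont)ΔT
β − 3α = 2.07×10⁻⁴ − 2.61×10⁻⁵ = 1.809×10⁻⁴ /K; ΔT = 36.4 K
ΔV = 666 × 1.809×10⁻⁴ × 36.4 = 4.39 mL

4.39 mL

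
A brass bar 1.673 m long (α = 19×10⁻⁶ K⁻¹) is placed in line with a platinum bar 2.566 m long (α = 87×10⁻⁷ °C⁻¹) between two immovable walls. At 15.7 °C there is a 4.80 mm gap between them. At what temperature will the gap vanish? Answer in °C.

α₁L₁ = 3.1787×10⁻⁵ m/K, α₂L₂ = 2.23242×10⁻⁵ m/K → total 5.41112×10⁻⁵ m/K
ΔT = g/(α₁L₁+α₂L₂) = 4.80×10⁻³ / 5.41112×10⁻⁵ = 88.71 K
T = 15.7 + 88.71 = 104.41 °C

T = 104 °C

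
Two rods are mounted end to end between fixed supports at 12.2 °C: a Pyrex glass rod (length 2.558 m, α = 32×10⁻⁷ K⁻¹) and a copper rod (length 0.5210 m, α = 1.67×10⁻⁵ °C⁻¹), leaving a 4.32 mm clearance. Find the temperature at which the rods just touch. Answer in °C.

Gap closes when ΔL₁ + ΔL₂ = 4.32 mm = 4.32×10⁻³ m
(α₁L₁ + α₂L₂)ΔT = g
α₁L₁ + α₂L₂ = 32×10⁻⁷×2.558 + 1.67×10⁻⁵×0.5210 = 1.68863×10⁻⁵ m/K
ΔT = 4.32×10⁻³ / 1.68863×10⁻⁵ = 255.83 K
T = 12.2 + 255.83 = 268.03 °C

T = 268 °C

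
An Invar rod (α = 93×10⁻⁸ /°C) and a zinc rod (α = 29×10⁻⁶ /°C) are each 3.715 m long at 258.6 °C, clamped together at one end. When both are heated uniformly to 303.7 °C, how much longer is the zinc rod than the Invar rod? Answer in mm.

ΔT = 45.1 K
Invar: ΔL = 93×10⁻⁸ × 3.715 m × 45.1 = 1.5582×10⁻⁴ m = 0.15582 mm
zinc: ΔL = 29×10⁻⁶ × 3.715 m × 45.1 = 4.8588×10⁻³ m = 4.8588 mm
difference = 4.8588 − 0.15582 = 4.70298 mm

4.70 mm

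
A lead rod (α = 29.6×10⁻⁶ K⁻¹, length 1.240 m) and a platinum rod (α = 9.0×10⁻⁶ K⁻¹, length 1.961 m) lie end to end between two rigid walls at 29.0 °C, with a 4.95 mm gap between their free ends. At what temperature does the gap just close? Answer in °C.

α₁L₁ = 3.6704×10⁻⁵ m/K, α₂L₂ = 1.7649×10⁻⁵ m/K → total 5.4353×10⁻⁵ m/K
ΔT = g/(α₁L₁+α₂L₂) = 4.95×10⁻³ / 5.4353×10⁻⁵ = 91.07 K
T = 29.0 + 91.07 = 120.07 °C

T = 120 °C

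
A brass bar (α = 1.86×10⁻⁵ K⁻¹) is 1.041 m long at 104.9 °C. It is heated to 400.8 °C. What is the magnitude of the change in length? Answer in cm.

ΔL = 0.573 cm

|ΔT| = |400.8 − 104.9| = 295.9 K
ΔL = αL₀ΔT = (1.86×10⁻⁵)(1.041)(295.9) = 5.73×10⁻³ m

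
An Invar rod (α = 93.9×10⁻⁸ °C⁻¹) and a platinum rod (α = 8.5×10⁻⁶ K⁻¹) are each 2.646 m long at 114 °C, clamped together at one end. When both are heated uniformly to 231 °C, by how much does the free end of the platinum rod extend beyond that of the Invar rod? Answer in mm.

ΔT = 117 K
Invar: ΔL = 93.9×10⁻⁸ × 2.646 m × 117 = 2.9070×10⁻⁴ m = 0.29070 mm
platinum: ΔL = 8.5×10⁻⁶ × 2.646 m × 117 = 2.6314×10⁻³ m = 2.6314 mm
difference = 2.6314 − 0.29070 = 2.3407 mm

2.34 mm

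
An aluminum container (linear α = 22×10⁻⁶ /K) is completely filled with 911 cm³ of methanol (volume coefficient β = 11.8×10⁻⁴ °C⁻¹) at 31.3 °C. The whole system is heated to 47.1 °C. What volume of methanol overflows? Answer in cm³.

The container also expands: β_container ≈ 3α = 6.6×10⁻⁵ /K
Net overflow = V₀(β_liq − 3α_cont)ΔT
β − 3α = 1.18×10⁻³ − 6.6×10⁻⁵ = 1.114×10⁻³ /K; ΔT = 15.8 K
ΔV = 911 × 1.114×10⁻³ × 15.8 = 16.0 cm³

16.0 cm³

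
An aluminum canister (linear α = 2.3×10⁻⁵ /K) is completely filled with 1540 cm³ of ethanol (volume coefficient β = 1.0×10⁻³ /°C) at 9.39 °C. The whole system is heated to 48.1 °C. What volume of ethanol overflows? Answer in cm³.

55.5 cm³

The canister also expands: β_container ≈ 3α = 6.9×10⁻⁵ /K
Net overflow = V₀(β_liq − 3α_cont)ΔT
β − 3α = 1.00×10⁻³ − 6.9×10⁻⁵ = 9.31×10⁻⁴ /K; ΔT = 38.71 K
ΔV = 1540 × 9.31×10⁻⁴ × 38.71 = 55.5 cm³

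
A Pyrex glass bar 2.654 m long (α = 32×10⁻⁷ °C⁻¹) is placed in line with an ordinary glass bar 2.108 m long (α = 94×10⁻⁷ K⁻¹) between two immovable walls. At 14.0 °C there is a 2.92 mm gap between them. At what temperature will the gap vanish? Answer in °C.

T = 117 °C

Gap closes when ΔL₁ + ΔL₂ = 2.92 mm = 2.92×10⁻³ m
(α₁L₁ + α₂L₂)ΔT = g
α₁L₁ + α₂L₂ = 32×10⁻⁷×2.654 + 94×10⁻⁷×2.108 = 2.8308×10⁻⁵ m/K
ΔT = 2.92×10⁻³ / 2.8308×10⁻⁵ = 103.15 K
T = 14.0 + 103.15 = 117.15 °C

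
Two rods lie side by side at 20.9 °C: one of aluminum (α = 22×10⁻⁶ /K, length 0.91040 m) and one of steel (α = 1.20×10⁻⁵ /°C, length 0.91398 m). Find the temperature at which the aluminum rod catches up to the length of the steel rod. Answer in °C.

L₁(1 + α₁ΔT) = L₂(1 + α₂ΔT) ⇒ ΔT = (L₂ − L₁)/(α₁L₁ − α₂L₂)
L₂ − L₁ = 0.91398 − 0.91040 = 3.58×10⁻³ m
α₁L₁ − α₂L₂ = 22×10⁻⁶×0.91040 − 1.20×10⁻⁵×0.91398 = 9.06104×10⁻⁶ m/K
ΔT = 3.58×10⁻³ / 9.06104×10⁻⁶ = 395.098 K
T = 20.9 + 395.098 = 415.998 °C

T = 416.0 °C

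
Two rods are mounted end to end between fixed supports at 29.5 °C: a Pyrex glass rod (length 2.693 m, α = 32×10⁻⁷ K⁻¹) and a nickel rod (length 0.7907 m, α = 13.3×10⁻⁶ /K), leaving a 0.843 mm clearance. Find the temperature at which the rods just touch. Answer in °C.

T = 73.6 °C

α₁L₁ = 8.6176×10⁻⁶ m/K, α₂L₂ = 1.051631×10⁻⁵ m/K → total 1.913391×10⁻⁵ m/K
ΔT = g/(α₁L₁+α₂L₂) = 8.43×10⁻⁴ / 1.913391×10⁻⁵ = 44.058 K
T = 29.5 + 44.058 = 73.558 °C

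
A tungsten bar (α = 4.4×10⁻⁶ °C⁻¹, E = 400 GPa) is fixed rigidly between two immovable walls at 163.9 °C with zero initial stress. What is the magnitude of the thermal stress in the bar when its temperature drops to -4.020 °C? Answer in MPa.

Fully constrained: the free strain ε = αΔT is blocked, so σ = Eε = EαΔT.
|ΔT| = 167.920 K
σ = 400×10⁹ × 4.4×10⁻⁶ × 167.920 = 2.96×10⁸ Pa

σ = 296 MPa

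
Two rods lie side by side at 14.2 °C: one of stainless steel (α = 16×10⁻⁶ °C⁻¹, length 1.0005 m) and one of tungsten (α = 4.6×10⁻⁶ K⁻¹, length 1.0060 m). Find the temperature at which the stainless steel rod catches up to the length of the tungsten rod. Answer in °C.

Equal length when α₁L₁ΔT − α₂L₂ΔT = L₂ − L₁ = 5.50×10⁻³ m
α₁L₁ = 1.6008×10⁻⁵, α₂L₂ = 4.6276×10⁻⁶ → Δ(αL) = 1.13804×10⁻⁵ m/K
ΔT = 5.50×10⁻³ / 1.13804×10⁻⁵ = 483.287 K, so T = 14.2 + 483.287 = 497.487 °C

T = 497.5 °C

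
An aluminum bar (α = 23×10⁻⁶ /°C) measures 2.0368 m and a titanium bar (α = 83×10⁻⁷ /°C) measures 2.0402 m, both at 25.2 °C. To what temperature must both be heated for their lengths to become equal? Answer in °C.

L₁(1 + α₁ΔT) = L₂(1 + α₂ΔT) ⇒ ΔT = (L₂ − L₁)/(α₁L₁ − α₂L₂)
L₂ − L₁ = 2.0402 − 2.0368 = 3.40×10⁻³ m
α₁L₁ − α₂L₂ = 23×10⁻⁶×2.0368 − 83×10⁻⁷×2.0402 = 2.991274×10⁻⁵ m/K
ΔT = 3.40×10⁻³ / 2.991274×10⁻⁵ = 113.664 K
T = 25.2 + 113.664 = 138.864 °C

T = 138.9 °C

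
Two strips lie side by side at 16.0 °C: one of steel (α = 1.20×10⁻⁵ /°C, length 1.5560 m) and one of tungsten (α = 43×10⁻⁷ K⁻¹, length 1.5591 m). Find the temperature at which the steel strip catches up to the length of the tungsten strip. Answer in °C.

L₁(1 + α₁ΔT) = L₂(1 + α₂ΔT) ⇒ ΔT = (L₂ − L₁)/(α₁L₁ − α₂L₂)
L₂ − L₁ = 1.5591 − 1.5560 = 3.10×10⁻³ m
α₁L₁ − α₂L₂ = 1.20×10⁻⁵×1.5560 − 43×10⁻⁷×1.5591 = 1.196787×10⁻⁵ m/K
ΔT = 3.10×10⁻³ / 1.196787×10⁻⁵ = 259.027 K
T = 16.0 + 259.027 = 275.027 °C

T = 275.0 °C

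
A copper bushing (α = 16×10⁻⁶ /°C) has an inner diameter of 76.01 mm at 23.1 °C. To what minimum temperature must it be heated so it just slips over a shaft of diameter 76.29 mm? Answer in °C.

T = 253 °C

Required Δd = 76.29 − 76.01 = 0.28 mm
Δd = αd₀ΔT ⇒ ΔT = Δd/(αd₀) = 0.28 / (16×10⁻⁶ × 76.01) = 230.23 K
T_min = 23.1 + 230.23 = 253.33 °C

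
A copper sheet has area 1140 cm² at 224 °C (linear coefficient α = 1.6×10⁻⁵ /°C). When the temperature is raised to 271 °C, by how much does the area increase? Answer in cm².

Area coefficient ≈ 2α; |ΔT| = 47 K
ΔA = 2αA₀ΔT = 2(1.6×10⁻⁵)(1140)(47) = 1.71 cm²

ΔA = 1.71 cm²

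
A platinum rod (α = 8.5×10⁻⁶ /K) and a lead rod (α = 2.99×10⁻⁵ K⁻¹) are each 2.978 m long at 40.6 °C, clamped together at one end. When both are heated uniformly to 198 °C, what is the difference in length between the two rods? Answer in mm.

ΔT = 157.4 K
platinum: ΔL = 8.5×10⁻⁶ × 2.978 m × 157.4 = 3.9843×10⁻³ m = 3.9843 mm
lead: ΔL = 2.99×10⁻⁵ × 2.978 m × 157.4 = 1.4015×10⁻² m = 14.015 mm
difference = 14.015 − 3.9843 = 10.0307 mm

10.0 mm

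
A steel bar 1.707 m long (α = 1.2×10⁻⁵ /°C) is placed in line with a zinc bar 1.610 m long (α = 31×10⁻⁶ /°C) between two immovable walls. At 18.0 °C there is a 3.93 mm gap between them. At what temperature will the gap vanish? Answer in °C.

T = 73.8 °C

α₁L₁ = 2.0484×10⁻⁵ m/K, α₂L₂ = 4.991×10⁻⁵ m/K → total 7.0394×10⁻⁵ m/K
ΔT = g/(α₁L₁+α₂L₂) = 3.93×10⁻³ / 7.0394×10⁻⁵ = 55.829 K
T = 18.0 + 55.829 = 73.829 °C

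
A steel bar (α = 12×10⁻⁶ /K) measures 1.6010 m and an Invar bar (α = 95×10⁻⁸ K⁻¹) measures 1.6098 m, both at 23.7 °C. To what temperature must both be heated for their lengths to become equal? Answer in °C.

T = 521.4 °C

Equal length when α₁L₁ΔT − α₂L₂ΔT = L₂ − L₁ = 8.80×10⁻³ m
α₁L₁ = 1.9212×10⁻⁵, α₂L₂ = 1.52931×10⁻⁶ → Δ(αL) = 1.768269×10⁻⁵ m/K
ΔT = 8.80×10⁻³ / 1.768269×10⁻⁵ = 497.662 K, so T = 23.7 + 497.662 = 521.362 °C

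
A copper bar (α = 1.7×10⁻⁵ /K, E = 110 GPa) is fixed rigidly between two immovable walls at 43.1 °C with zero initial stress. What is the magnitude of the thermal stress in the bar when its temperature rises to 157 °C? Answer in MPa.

Fully constrained: the free strain ε = αΔT is blocked, so σ = Eε = EαΔT.
|ΔT| = 113.9 K
σ = 110×10⁹ × 1.7×10⁻⁵ × 113.9 = 2.13×10⁸ Pa

σ = 213 MPa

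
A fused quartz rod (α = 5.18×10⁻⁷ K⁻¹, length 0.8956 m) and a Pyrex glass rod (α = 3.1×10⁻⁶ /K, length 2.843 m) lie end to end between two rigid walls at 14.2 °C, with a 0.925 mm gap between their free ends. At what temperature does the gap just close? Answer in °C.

T = 114 °C

Gap closes when ΔL₁ + ΔL₂ = 0.925 mm = 9.25×10⁻⁴ m
(α₁L₁ + α₂L₂)ΔT = g
α₁L₁ + α₂L₂ = 5.18×10⁻⁷×0.8956 + 3.1×10⁻⁶×2.843 = 9.2772208×10⁻⁶ m/K
ΔT = 9.25×10⁻⁴ / 9.2772208×10⁻⁶ = 99.71 K
T = 14.2 + 99.71 = 113.91 °C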